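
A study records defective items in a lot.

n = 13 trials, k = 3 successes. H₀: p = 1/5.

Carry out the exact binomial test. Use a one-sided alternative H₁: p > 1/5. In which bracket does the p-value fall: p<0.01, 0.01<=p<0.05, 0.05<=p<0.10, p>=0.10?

p-value bracket: p>=0.10

Exact binomial: n=13, k=3, p₀=1/5=0.2000
P(X≥3) from Σ C(n,i)·p₀^i·(1−p₀)^(n−i)
p-value (one-sided, H₁ greater) = 0.49835
→ bracket: p>=0.10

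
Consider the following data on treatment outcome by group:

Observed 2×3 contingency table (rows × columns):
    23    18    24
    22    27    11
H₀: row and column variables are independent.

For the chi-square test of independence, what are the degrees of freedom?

df = (r−1)(c−1) = (2−1)·(3−1) = 2

degrees of freedom = 2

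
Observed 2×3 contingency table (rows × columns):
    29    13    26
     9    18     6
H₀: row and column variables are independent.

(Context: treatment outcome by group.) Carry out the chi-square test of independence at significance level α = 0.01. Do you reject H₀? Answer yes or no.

Row totals [68, 33], col totals [38, 31, 32], n=101
χ² = (29−25.58)²/25.58 + (13−20.87)²/20.87 + (26−21.54)²/21.54 + (9−12.42)²/12.42 + (18−10.13)²/10.13 + (6−10.46)²/10.46 = 13.3014
df = 2
p-value (upper-tail) = 0.00129
At α=0.01: p < α → reject H₀

reject H₀: yes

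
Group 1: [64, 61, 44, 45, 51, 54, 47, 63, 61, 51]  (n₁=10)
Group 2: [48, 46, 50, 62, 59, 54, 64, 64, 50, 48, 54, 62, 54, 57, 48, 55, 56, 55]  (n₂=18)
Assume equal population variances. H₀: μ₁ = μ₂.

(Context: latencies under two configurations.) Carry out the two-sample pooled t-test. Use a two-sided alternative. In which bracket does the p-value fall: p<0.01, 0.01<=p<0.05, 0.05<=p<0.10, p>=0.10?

x̄₁=54.100, s₁=7.651, n₁=10
x̄₂=54.778, s₂=5.745, n₂=18
s_p² = [9·7.651² + 17·5.745²]/26 = 41.8466
SE = √(s_p²·(1/10+1/18)) = 2.5514
t = (54.100−54.778)/2.5514 = -0.2657
df = 26
p-value (two-sided) = 0.79260
→ bracket: p>=0.10

p-value bracket: p>=0.10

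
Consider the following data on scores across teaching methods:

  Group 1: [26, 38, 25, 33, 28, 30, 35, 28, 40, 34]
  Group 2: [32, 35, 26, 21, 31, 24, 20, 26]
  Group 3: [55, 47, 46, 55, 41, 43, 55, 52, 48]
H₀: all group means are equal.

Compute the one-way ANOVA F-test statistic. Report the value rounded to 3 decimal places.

Group means [31.70, 26.88, 49.11], grand mean 36.074
SSB = Σnᵢ(x̄ᵢ−x̄)² = 2397.988; SSW = ΣΣ(x−x̄ᵢ)² = 665.864
MSB = 2397.988/2 = 1198.9940; MSW = 665.864/24 = 27.7443
F = MSB/MSW = 43.2158
df = (2, 24)

test statistic = 43.216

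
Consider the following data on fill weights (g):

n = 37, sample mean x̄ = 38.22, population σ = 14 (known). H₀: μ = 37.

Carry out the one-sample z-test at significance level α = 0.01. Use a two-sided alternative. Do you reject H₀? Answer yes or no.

reject H₀: no

SE = σ/√n = 14/√37 = 2.3016
z = (x̄−μ₀)/SE = (38.22−37)/2.3016 = 0.5301
p-value (two-sided) = 0.59606
At α=0.01: p ≥ α → fail to reject H₀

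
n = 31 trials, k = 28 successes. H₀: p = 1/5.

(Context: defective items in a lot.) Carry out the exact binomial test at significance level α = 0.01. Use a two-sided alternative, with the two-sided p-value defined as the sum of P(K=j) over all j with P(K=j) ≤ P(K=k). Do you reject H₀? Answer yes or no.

Exact binomial: n=31, k=28, p₀=1/5=0.2000
P(X=j) = C(n,j)·p₀^j·(1−p₀)^(n−j); p = Σ P(X=j) over j with P(X=j) ≤ P(X=28)
p-value (two-sided) = 0.00000
At α=0.01: p < α → reject H₀

reject H₀: yes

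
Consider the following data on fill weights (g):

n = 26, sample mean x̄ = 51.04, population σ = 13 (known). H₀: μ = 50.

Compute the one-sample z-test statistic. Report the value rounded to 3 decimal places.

SE = σ/√n = 13/√26 = 2.5495
z = (x̄−μ₀)/SE = (51.04−50)/2.5495 = 0.4079

test statistic = 0.408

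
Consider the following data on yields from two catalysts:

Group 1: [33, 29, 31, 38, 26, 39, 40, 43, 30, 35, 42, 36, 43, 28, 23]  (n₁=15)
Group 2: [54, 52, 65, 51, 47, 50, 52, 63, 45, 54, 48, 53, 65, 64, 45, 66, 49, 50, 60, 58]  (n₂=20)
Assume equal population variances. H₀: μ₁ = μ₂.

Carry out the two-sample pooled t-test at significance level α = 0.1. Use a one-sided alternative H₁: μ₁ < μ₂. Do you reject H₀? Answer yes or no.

reject H₀: yes

x̄₁=34.400, s₁=6.423, n₁=15
x̄₂=54.550, s₂=7.015, n₂=20
s_p² = [14·6.423² + 19·7.015²]/33 = 45.8348
SE = √(s_p²·(1/15+1/20)) = 2.3124
t = (34.400−54.550)/2.3124 = -8.7137
df = 33
p-value (one-sided, H₁ less) = 0.00000
At α=0.1: p < α → reject H₀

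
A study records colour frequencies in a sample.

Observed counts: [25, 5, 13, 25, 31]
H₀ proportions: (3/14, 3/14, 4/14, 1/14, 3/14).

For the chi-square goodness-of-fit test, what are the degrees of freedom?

df = k − 1 = 5 − 1 = 4

degrees of freedom = 4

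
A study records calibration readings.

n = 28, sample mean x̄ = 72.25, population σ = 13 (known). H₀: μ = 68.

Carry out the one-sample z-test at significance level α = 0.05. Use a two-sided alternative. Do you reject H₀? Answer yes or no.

reject H₀: no

SE = σ/√n = 13/√28 = 2.4568
z = (x̄−μ₀)/SE = (72.25−68)/2.4568 = 1.7299
p-value (two-sided) = 0.08365
At α=0.05: p ≥ α → fail to reject H₀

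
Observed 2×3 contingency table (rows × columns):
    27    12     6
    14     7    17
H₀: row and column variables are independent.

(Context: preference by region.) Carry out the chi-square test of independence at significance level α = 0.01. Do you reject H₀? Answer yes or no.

Row totals [45, 38], col totals [41, 19, 23], n=83
χ² = (27−22.23)²/22.23 + (12−10.30)²/10.30 + (6−12.47)²/12.47 + (14−18.77)²/18.77 + (7−8.70)²/8.70 + (17−10.53)²/10.53 = 10.1807
df = 2
p-value (upper-tail) = 0.00616
At α=0.01: p < α → reject H₀

reject H₀: yes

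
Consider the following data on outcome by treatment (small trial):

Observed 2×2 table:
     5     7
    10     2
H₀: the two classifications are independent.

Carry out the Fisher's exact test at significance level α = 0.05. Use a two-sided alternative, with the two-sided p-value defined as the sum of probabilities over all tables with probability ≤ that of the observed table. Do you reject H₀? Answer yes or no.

Margins: r₁=12, r₂=12, c₁=15, c₂=9, n=24
p_obs = C(12,5)·C(12,10)/C(24,15); sum pmf over tables with pmf ≤ p_obs
p-value (two-sided) = 0.08938
At α=0.05: p ≥ α → fail to reject H₀

reject H₀: no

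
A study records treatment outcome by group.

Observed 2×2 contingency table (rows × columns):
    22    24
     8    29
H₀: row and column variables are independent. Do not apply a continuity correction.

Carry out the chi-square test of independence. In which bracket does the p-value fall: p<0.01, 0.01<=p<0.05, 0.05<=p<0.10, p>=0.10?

p-value bracket: 0.01<=p<0.05

Row totals [46, 37], col totals [30, 53], n=83
χ² = (22−16.63)²/16.63 + (24−29.37)²/29.37 + (8−13.37)²/13.37 + (29−23.63)²/23.63 = 6.1009
df = 1
p-value (upper-tail) = 0.01351
→ bracket: 0.01<=p<0.05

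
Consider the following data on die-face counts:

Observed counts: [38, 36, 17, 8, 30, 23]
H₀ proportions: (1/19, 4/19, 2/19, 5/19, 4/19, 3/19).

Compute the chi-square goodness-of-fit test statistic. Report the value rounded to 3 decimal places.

test statistic = 138.829

n = 152; E_i = n·p_i = [8.00, 32.00, 16.00, 40.00, 32.00, 24.00]
χ² = (38−8.00)²/8.00 + (36−32.00)²/32.00 + (17−16.00)²/16.00 + (8−40.00)²/40.00 + (30−32.00)²/32.00 + (23−24.00)²/24.00 = 138.8292
df = 5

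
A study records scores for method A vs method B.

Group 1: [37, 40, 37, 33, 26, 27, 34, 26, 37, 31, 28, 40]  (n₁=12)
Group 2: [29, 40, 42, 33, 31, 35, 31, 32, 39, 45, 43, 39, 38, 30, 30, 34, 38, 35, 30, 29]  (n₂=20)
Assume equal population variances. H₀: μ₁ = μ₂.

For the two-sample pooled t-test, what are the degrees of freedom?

degrees of freedom = 30

df = n₁ + n₂ − 2 = 12 + 20 − 2 = 30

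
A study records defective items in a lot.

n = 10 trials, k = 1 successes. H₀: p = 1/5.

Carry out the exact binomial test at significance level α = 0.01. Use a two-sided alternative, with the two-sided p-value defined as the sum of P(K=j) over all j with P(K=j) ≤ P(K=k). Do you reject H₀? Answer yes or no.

reject H₀: no

Exact binomial: n=10, k=1, p₀=1/5=0.2000
P(X=j) = C(n,j)·p₀^j·(1−p₀)^(n−j); p = Σ P(X=j) over j with P(X=j) ≤ P(X=1)
p-value (two-sided) = 0.69801
At α=0.01: p ≥ α → fail to reject H₀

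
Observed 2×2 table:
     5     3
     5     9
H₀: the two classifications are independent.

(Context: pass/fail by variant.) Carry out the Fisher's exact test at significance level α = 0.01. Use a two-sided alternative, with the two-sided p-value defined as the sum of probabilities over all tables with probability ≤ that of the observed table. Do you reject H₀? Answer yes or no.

Margins: r₁=8, r₂=14, c₁=10, c₂=12, n=22
p_obs = C(8,5)·C(14,5)/C(22,10); sum pmf over tables with pmf ≤ p_obs
p-value (two-sided) = 0.37771
At α=0.01: p ≥ α → fail to reject H₀

reject H₀: no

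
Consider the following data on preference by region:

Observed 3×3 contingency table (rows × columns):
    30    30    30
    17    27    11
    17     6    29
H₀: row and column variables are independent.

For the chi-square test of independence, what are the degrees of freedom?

degrees of freedom = 4

df = (r−1)(c−1) = (3−1)·(3−1) = 4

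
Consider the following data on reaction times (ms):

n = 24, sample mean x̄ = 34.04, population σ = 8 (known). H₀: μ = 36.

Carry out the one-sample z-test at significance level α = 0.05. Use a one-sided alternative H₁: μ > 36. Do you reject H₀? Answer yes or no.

reject H₀: no

SE = σ/√n = 8/√24 = 1.6330
z = (x̄−μ₀)/SE = (34.04−36)/1.6330 = -1.2002
p-value (one-sided, H₁ greater) = 0.88498
At α=0.05: p ≥ α → fail to reject H₀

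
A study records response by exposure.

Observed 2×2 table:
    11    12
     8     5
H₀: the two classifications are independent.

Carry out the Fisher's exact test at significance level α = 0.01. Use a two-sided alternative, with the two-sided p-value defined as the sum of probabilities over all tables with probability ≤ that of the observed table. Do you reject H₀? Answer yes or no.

Margins: r₁=23, r₂=13, c₁=19, c₂=17, n=36
p_obs = C(23,11)·C(13,8)/C(36,19); sum pmf over tables with pmf ≤ p_obs
p-value (two-sided) = 0.50179
At α=0.01: p ≥ α → fail to reject H₀

reject H₀: no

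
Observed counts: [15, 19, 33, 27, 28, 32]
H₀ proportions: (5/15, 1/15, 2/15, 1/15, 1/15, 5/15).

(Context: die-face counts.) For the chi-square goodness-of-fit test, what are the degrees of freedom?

degrees of freedom = 5

df = k − 1 = 6 − 1 = 5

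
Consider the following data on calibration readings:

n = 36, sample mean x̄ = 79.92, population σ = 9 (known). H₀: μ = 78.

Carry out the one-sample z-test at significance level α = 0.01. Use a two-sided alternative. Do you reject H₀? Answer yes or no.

SE = σ/√n = 9/√36 = 1.5000
z = (x̄−μ₀)/SE = (79.92−78)/1.5000 = 1.2800
p-value (two-sided) = 0.20055
At α=0.01: p ≥ α → fail to reject H₀

reject H₀: no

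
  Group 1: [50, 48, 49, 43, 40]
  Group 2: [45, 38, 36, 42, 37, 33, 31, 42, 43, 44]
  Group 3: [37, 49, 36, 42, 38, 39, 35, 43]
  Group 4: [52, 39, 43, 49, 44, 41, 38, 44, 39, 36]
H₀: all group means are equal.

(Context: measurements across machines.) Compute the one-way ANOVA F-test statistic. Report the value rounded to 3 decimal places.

test statistic = 2.781

Group means [46.00, 39.10, 39.88, 42.50], grand mean 41.364
SSB = Σnᵢ(x̄ᵢ−x̄)² = 189.361; SSW = ΣΣ(x−x̄ᵢ)² = 658.275
MSB = 189.361/3 = 63.1205; MSW = 658.275/29 = 22.6991
F = MSB/MSW = 2.7807
df = (3, 29)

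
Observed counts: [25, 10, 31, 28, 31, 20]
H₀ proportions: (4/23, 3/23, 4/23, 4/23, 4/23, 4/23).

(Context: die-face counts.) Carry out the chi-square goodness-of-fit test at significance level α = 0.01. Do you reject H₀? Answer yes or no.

reject H₀: no

n = 145; E_i = n·p_i = [25.22, 18.91, 25.22, 25.22, 25.22, 25.22]
χ² = (25−25.22)²/25.22 + (10−18.91)²/18.91 + (31−25.22)²/25.22 + (28−25.22)²/25.22 + (31−25.22)²/25.22 + (20−25.22)²/25.22 = 8.2408
df = 5
p-value (upper-tail) = 0.14345
At α=0.01: p ≥ α → fail to reject H₀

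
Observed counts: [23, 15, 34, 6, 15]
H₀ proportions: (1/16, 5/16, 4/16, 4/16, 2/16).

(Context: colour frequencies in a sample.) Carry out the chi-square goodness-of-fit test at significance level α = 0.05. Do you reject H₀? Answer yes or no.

n = 93; E_i = n·p_i = [5.81, 29.06, 23.25, 23.25, 11.62]
χ² = (23−5.81)²/5.81 + (15−29.06)²/29.06 + (34−23.25)²/23.25 + (6−23.25)²/23.25 + (15−11.62)²/11.62 = 76.3763
df = 4
p-value (upper-tail) = 0.00000
At α=0.05: p < α → reject H₀

reject H₀: yes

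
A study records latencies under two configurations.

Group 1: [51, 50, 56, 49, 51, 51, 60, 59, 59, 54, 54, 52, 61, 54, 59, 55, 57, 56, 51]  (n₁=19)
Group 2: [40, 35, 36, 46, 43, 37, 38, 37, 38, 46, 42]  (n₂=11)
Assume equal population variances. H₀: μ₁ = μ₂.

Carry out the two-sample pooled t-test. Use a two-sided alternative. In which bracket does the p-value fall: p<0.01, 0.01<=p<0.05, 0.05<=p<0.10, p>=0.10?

x̄₁=54.684, s₁=3.728, n₁=19
x̄₂=39.818, s₂=3.894, n₂=11
s_p² = [18·3.728² + 10·3.894²]/28 = 14.3479
SE = √(s_p²·(1/19+1/11)) = 1.4351
t = (54.684−39.818)/1.4351 = 10.3589
df = 28
p-value (two-sided) = 0.00000
→ bracket: p<0.01

p-value bracket: p<0.01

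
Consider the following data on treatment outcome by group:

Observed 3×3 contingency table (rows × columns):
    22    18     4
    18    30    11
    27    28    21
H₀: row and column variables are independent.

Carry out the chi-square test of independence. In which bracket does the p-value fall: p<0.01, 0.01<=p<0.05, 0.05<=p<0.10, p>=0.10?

Row totals [44, 59, 76], col totals [67, 76, 36], n=179
χ² = (22−16.47)²/16.47 + (18−18.68)²/18.68 + (4−8.85)²/8.85 + (18−22.08)²/22.08 + (30−25.05)²/25.05 + (11−11.87)²/11.87 + (27−28.45)²/28.45 + (28−32.27)²/32.27 + (21−15.28)²/15.28 = 9.1109
df = 4
p-value (upper-tail) = 0.05839
→ bracket: 0.05<=p<0.10

p-value bracket: 0.05<=p<0.10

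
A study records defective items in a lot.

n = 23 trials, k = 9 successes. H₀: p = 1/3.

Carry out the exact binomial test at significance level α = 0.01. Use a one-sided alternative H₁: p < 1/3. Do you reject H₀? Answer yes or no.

Exact binomial: n=23, k=9, p₀=1/3=0.3333
P(X≤9) from Σ C(n,i)·p₀^i·(1−p₀)^(n−i)
p-value (one-sided, H₁ less) = 0.79357
At α=0.01: p ≥ α → fail to reject H₀

reject H₀: no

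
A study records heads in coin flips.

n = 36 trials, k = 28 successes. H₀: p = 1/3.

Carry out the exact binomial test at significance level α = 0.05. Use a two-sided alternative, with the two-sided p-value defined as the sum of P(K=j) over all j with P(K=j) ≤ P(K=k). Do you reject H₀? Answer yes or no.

Exact binomial: n=36, k=28, p₀=1/3=0.3333
P(X=j) = C(n,j)·p₀^j·(1−p₀)^(n−j); p = Σ P(X=j) over j with P(X=j) ≤ P(X=28)
p-value (two-sided) = 0.00000
At α=0.05: p < α → reject H₀

reject H₀: yes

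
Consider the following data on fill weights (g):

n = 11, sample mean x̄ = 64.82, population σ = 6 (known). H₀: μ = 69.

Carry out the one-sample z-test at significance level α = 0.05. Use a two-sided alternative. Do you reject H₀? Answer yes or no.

reject H₀: yes

SE = σ/√n = 6/√11 = 1.8091
z = (x̄−μ₀)/SE = (64.82−69)/1.8091 = -2.3106
p-value (two-sided) = 0.02086
At α=0.05: p < α → reject H₀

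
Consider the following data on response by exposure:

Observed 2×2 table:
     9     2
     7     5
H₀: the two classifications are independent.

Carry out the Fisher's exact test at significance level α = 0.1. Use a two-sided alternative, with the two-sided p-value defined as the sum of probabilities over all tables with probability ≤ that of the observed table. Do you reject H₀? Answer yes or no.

Margins: r₁=11, r₂=12, c₁=16, c₂=7, n=23
p_obs = C(11,9)·C(12,7)/C(23,16); sum pmf over tables with pmf ≤ p_obs
p-value (two-sided) = 0.37071
At α=0.1: p ≥ α → fail to reject H₀

reject H₀: no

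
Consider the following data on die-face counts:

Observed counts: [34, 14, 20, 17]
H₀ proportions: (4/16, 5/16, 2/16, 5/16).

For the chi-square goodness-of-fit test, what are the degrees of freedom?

degrees of freedom = 3

df = k − 1 = 4 − 1 = 3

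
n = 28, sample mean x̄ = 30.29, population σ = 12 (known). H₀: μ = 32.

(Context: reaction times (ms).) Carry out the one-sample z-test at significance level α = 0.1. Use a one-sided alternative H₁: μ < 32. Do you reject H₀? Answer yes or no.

reject H₀: no

SE = σ/√n = 12/√28 = 2.2678
z = (x̄−μ₀)/SE = (30.29−32)/2.2678 = -0.7540
p-value (one-sided, H₁ less) = 0.22541
At α=0.1: p ≥ α → fail to reject H₀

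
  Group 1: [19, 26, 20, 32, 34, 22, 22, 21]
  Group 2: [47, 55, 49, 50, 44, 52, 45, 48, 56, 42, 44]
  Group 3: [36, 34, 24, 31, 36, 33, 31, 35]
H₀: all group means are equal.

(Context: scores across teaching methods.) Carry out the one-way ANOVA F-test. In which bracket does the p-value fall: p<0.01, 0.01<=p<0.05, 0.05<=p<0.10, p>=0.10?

p-value bracket: p<0.01

Group means [24.50, 48.36, 32.50], grand mean 36.593
SSB = Σnᵢ(x̄ᵢ−x̄)² = 2827.973; SSW = ΣΣ(x−x̄ᵢ)² = 544.545
MSB = 2827.973/2 = 1413.9865; MSW = 544.545/24 = 22.6894
F = MSB/MSW = 62.3193
df = (2, 24)
p-value (upper-tail) = 0.00000
→ bracket: p<0.01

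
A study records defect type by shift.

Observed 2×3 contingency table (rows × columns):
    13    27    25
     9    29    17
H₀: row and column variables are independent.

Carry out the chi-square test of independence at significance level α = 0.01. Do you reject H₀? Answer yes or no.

Row totals [65, 55], col totals [22, 56, 42], n=120
χ² = (13−11.92)²/11.92 + (27−30.33)²/30.33 + (25−22.75)²/22.75 + (9−10.08)²/10.08 + (29−25.67)²/25.67 + (17−19.25)²/19.25 = 1.4996
df = 2
p-value (upper-tail) = 0.47246
At α=0.01: p ≥ α → fail to reject H₀

reject H₀: no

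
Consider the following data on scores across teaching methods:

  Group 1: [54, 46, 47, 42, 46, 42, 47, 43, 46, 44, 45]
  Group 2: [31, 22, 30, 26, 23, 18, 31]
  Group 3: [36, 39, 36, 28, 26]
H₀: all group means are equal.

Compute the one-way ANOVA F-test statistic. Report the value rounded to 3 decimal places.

Group means [45.64, 25.86, 33.00], grand mean 36.870
SSB = Σnᵢ(x̄ᵢ−x̄)² = 1769.206; SSW = ΣΣ(x−x̄ᵢ)² = 393.403
MSB = 1769.206/2 = 884.6030; MSW = 393.403/20 = 19.6701
F = MSB/MSW = 44.9719
df = (2, 20)

test statistic = 44.972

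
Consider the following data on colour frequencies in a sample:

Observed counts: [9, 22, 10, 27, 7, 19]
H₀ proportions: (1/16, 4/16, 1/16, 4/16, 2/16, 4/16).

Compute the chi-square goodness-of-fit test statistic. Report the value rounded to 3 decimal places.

n = 94; E_i = n·p_i = [5.88, 23.50, 5.88, 23.50, 11.75, 23.50]
χ² = (9−5.88)²/5.88 + (22−23.50)²/23.50 + (10−5.88)²/5.88 + (27−23.50)²/23.50 + (7−11.75)²/11.75 + (19−23.50)²/23.50 = 7.9574
df = 5

test statistic = 7.957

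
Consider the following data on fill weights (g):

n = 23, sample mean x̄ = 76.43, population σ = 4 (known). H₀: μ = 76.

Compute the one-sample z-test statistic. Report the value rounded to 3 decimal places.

SE = σ/√n = 4/√23 = 0.8341
z = (x̄−μ₀)/SE = (76.43−76)/0.8341 = 0.5156

test statistic = 0.516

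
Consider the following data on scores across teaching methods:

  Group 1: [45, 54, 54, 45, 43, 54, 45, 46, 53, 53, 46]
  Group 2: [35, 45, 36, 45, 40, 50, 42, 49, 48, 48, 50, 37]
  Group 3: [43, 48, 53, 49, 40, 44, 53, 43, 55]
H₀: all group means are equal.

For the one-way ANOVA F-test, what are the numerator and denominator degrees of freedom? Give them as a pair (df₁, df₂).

degrees of freedom = [2, 29]

k = 3 groups, N = 32 total
df = (k−1, N−k) = (3−1, 32−3) = (2, 29)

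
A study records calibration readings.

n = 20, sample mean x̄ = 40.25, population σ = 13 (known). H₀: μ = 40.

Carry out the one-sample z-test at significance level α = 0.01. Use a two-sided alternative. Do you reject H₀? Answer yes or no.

SE = σ/√n = 13/√20 = 2.9069
z = (x̄−μ₀)/SE = (40.25−40)/2.9069 = 0.0860
p-value (two-sided) = 0.93146
At α=0.01: p ≥ α → fail to reject H₀

reject H₀: no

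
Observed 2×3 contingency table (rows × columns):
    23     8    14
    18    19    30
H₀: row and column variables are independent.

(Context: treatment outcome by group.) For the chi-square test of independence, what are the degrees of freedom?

degrees of freedom = 2

df = (r−1)(c−1) = (2−1)·(3−1) = 2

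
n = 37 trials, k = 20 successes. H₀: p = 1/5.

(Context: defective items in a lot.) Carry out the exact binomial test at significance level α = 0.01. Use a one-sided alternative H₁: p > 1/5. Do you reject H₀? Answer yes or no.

Exact binomial: n=37, k=20, p₀=1/5=0.2000
P(X≥20) from Σ C(n,i)·p₀^i·(1−p₀)^(n−i)
p-value (one-sided, H₁ greater) = 0.00000
At α=0.01: p < α → reject H₀

reject H₀: yes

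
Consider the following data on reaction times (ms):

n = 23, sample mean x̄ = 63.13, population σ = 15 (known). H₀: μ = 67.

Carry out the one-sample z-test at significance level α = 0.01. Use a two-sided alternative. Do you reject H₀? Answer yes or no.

reject H₀: no

SE = σ/√n = 15/√23 = 3.1277
z = (x̄−μ₀)/SE = (63.13−67)/3.1277 = -1.2373
p-value (two-sided) = 0.21597
At α=0.01: p ≥ α → fail to reject H₀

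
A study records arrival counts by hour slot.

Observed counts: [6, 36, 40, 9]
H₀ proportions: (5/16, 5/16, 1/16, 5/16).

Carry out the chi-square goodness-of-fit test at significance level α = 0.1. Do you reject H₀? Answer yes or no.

n = 91; E_i = n·p_i = [28.44, 28.44, 5.69, 28.44]
χ² = (6−28.44)²/28.44 + (36−28.44)²/28.44 + (40−5.69)²/5.69 + (9−28.44)²/28.44 = 240.0066
df = 3
p-value (upper-tail) = 0.00000
At α=0.1: p < α → reject H₀

reject H₀: yes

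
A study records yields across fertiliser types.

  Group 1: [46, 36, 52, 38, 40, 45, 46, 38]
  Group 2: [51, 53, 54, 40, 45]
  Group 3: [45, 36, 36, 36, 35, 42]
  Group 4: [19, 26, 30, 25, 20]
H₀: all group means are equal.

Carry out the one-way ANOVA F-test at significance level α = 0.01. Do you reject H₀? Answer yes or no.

Group means [42.62, 48.60, 38.33, 24.00], grand mean 38.917
SSB = Σnᵢ(x̄ᵢ−x̄)² = 1693.425; SSW = ΣΣ(x−x̄ᵢ)² = 518.408
MSB = 1693.425/3 = 564.4750; MSW = 518.408/20 = 25.9204
F = MSB/MSW = 21.7772
df = (3, 20)
p-value (upper-tail) = 0.00000
At α=0.01: p < α → reject H₀

reject H₀: yes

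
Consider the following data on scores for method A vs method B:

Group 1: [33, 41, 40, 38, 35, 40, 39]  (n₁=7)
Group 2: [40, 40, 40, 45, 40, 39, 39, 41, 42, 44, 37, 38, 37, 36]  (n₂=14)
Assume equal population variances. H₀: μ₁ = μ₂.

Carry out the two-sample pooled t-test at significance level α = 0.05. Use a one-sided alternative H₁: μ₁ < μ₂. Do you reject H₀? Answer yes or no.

reject H₀: no

x̄₁=38.000, s₁=2.944, n₁=7
x̄₂=39.857, s₂=2.568, n₂=14
s_p² = [6·2.944² + 13·2.568²]/19 = 7.2481
SE = √(s_p²·(1/7+1/14)) = 1.2463
t = (38.000−39.857)/1.2463 = -1.4902
df = 19
p-value (one-sided, H₁ less) = 0.07630
At α=0.05: p ≥ α → fail to reject H₀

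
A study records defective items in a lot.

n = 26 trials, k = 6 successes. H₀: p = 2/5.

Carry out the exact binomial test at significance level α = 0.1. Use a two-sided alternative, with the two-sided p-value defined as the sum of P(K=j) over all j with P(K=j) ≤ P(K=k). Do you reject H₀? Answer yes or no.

Exact binomial: n=26, k=6, p₀=2/5=0.4000
P(X=j) = C(n,j)·p₀^j·(1−p₀)^(n−j); p = Σ P(X=j) over j with P(X=j) ≤ P(X=6)
p-value (two-sided) = 0.10764
At α=0.1: p ≥ α → fail to reject H₀

reject H₀: no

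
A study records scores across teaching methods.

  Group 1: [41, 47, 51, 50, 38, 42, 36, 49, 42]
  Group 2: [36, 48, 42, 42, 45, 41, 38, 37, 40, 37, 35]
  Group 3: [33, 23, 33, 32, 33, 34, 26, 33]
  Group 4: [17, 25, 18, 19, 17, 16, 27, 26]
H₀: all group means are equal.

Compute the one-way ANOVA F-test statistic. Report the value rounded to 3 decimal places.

Group means [44.00, 40.09, 30.88, 20.62], grand mean 34.694
SSB = Σnᵢ(x̄ᵢ−x̄)² = 2799.980; SSW = ΣΣ(x−x̄ᵢ)² = 657.659
MSB = 2799.980/3 = 933.3266; MSW = 657.659/32 = 20.5518
F = MSB/MSW = 45.4133
df = (3, 32)

test statistic = 45.413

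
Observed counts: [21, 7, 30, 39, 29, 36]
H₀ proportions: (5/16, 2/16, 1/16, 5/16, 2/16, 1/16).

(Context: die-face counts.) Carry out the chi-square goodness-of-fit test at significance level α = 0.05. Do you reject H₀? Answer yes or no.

reject H₀: yes

n = 162; E_i = n·p_i = [50.62, 20.25, 10.12, 50.62, 20.25, 10.12]
χ² = (21−50.62)²/50.62 + (7−20.25)²/20.25 + (30−10.12)²/10.12 + (39−50.62)²/50.62 + (29−20.25)²/20.25 + (36−10.12)²/10.12 = 137.5951
df = 5
p-value (upper-tail) = 0.00000
At α=0.05: p < α → reject H₀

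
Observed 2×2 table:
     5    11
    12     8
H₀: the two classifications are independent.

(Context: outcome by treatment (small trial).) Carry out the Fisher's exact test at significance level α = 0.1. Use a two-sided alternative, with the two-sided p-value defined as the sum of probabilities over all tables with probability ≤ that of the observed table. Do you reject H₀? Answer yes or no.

reject H₀: no

Margins: r₁=16, r₂=20, c₁=17, c₂=19, n=36
p_obs = C(16,5)·C(20,12)/C(36,17); sum pmf over tables with pmf ≤ p_obs
p-value (two-sided) = 0.10647
At α=0.1: p ≥ α → fail to reject H₀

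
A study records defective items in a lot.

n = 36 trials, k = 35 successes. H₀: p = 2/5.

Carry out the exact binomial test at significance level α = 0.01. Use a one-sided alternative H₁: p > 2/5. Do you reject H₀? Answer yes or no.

Exact binomial: n=36, k=35, p₀=2/5=0.4000
P(X≥35) from Σ C(n,i)·p₀^i·(1−p₀)^(n−i)
p-value (one-sided, H₁ greater) = 0.00000
At α=0.01: p < α → reject H₀

reject H₀: yes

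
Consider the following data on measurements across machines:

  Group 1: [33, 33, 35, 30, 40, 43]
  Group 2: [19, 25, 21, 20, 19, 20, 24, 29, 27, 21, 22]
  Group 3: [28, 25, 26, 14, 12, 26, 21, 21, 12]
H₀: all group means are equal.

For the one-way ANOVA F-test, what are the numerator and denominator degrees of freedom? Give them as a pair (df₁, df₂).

degrees of freedom = [2, 23]

k = 3 groups, N = 26 total
df = (k−1, N−k) = (3−1, 26−3) = (2, 23)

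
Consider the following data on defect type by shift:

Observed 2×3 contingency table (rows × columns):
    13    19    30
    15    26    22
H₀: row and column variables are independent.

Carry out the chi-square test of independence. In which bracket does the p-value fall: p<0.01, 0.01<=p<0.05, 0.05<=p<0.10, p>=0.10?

p-value bracket: p>=0.10

Row totals [62, 63], col totals [28, 45, 52], n=125
χ² = (13−13.89)²/13.89 + (19−22.32)²/22.32 + (30−25.79)²/25.79 + (15−14.11)²/14.11 + (26−22.68)²/22.68 + (22−26.21)²/26.21 = 2.4547
df = 2
p-value (upper-tail) = 0.29307
→ bracket: p>=0.10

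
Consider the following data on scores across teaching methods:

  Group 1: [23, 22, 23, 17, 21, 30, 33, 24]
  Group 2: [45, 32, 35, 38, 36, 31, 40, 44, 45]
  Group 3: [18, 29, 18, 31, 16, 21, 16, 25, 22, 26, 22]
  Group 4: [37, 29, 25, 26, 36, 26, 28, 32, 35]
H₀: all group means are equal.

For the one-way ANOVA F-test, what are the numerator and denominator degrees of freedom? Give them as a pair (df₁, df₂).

k = 4 groups, N = 37 total
df = (k−1, N−k) = (4−1, 37−4) = (3, 33)

degrees of freedom = [3, 33]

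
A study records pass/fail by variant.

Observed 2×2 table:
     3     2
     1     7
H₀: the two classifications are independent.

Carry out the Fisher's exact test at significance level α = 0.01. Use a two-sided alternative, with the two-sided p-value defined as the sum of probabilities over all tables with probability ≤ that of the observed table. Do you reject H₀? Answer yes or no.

Margins: r₁=5, r₂=8, c₁=4, c₂=9, n=13
p_obs = C(5,3)·C(8,1)/C(13,4); sum pmf over tables with pmf ≤ p_obs
p-value (two-sided) = 0.21678
At α=0.01: p ≥ α → fail to reject H₀

reject H₀: no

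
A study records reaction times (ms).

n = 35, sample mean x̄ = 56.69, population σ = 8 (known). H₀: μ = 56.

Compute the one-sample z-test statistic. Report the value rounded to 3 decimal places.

test statistic = 0.510

SE = σ/√n = 8/√35 = 1.3522
z = (x̄−μ₀)/SE = (56.69−56)/1.3522 = 0.5103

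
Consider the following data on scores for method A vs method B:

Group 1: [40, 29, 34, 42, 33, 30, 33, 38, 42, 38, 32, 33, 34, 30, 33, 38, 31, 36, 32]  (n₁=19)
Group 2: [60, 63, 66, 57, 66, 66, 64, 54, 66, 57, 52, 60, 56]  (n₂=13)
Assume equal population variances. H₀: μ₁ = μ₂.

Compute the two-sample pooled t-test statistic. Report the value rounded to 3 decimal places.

test statistic = -16.290

x̄₁=34.632, s₁=3.989, n₁=19
x̄₂=60.538, s₂=4.994, n₂=13
s_p² = [18·3.989² + 12·4.994²]/30 = 19.5217
SE = √(s_p²·(1/19+1/13)) = 1.5903
t = (34.632−60.538)/1.5903 = -16.2903
df = 30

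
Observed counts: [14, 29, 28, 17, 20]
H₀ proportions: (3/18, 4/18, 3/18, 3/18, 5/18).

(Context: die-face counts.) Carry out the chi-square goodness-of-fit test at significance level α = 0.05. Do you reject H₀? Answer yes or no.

n = 108; E_i = n·p_i = [18.00, 24.00, 18.00, 18.00, 30.00]
χ² = (14−18.00)²/18.00 + (29−24.00)²/24.00 + (28−18.00)²/18.00 + (17−18.00)²/18.00 + (20−30.00)²/30.00 = 10.8750
df = 4
p-value (upper-tail) = 0.02801
At α=0.05: p < α → reject H₀

reject H₀: yes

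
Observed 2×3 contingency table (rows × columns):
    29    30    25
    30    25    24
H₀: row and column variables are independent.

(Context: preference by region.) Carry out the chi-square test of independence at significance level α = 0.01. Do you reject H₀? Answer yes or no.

reject H₀: no

Row totals [84, 79], col totals [59, 55, 49], n=163
χ² = (29−30.40)²/30.40 + (30−28.34)²/28.34 + (25−25.25)²/25.25 + (30−28.60)²/28.60 + (25−26.66)²/26.66 + (24−23.75)²/23.75 = 0.3388
df = 2
p-value (upper-tail) = 0.84415
At α=0.01: p ≥ α → fail to reject H₀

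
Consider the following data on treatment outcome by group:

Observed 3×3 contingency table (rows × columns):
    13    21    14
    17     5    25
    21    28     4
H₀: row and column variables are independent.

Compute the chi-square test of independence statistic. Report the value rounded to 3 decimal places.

Row totals [48, 47, 53], col totals [51, 54, 43], n=148
χ² = (13−16.54)²/16.54 + (21−17.51)²/17.51 + (14−13.95)²/13.95 + (17−16.20)²/16.20 + (5−17.15)²/17.15 + (25−13.66)²/13.66 + (21−18.26)²/18.26 + (28−19.34)²/19.34 + (4−15.40)²/15.40 = 32.2512
df = 4

test statistic = 32.251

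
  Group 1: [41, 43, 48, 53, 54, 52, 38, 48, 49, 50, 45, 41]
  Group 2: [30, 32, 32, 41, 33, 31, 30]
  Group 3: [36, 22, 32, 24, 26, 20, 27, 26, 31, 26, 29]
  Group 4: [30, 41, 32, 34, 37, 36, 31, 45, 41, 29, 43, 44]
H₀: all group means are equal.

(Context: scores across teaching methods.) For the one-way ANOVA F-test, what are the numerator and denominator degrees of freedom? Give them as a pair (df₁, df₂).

k = 4 groups, N = 42 total
df = (k−1, N−k) = (4−1, 42−4) = (3, 38)

degrees of freedom = [3, 38]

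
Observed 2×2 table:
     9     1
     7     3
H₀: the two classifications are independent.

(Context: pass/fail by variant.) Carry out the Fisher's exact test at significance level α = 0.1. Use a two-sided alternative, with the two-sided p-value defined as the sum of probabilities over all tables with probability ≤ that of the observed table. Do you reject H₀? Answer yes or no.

reject H₀: no

Margins: r₁=10, r₂=10, c₁=16, c₂=4, n=20
p_obs = C(10,9)·C(10,7)/C(20,16); sum pmf over tables with pmf ≤ p_obs
p-value (two-sided) = 0.58204
At α=0.1: p ≥ α → fail to reject H₀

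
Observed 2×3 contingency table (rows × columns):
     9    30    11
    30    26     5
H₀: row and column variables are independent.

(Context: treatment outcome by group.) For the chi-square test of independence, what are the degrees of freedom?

degrees of freedom = 2

df = (r−1)(c−1) = (2−1)·(3−1) = 2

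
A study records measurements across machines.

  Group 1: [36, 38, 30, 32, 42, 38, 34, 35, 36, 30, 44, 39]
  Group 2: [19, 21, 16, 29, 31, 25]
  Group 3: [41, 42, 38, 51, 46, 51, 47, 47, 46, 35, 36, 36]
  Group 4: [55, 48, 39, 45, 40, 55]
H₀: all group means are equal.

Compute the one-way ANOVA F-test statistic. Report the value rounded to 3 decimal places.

test statistic = 22.326

Group means [36.17, 23.50, 43.00, 47.00], grand mean 38.139
SSB = Σnᵢ(x̄ᵢ−x̄)² = 2087.139; SSW = ΣΣ(x−x̄ᵢ)² = 997.167
MSB = 2087.139/3 = 695.7130; MSW = 997.167/32 = 31.1615
F = MSB/MSW = 22.3261
df = (3, 32)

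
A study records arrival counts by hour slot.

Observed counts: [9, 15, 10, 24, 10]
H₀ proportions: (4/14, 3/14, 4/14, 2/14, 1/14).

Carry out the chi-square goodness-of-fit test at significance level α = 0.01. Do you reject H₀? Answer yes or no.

n = 68; E_i = n·p_i = [19.43, 14.57, 19.43, 9.71, 4.86]
χ² = (9−19.43)²/19.43 + (15−14.57)²/14.57 + (10−19.43)²/19.43 + (24−9.71)²/9.71 + (10−4.86)²/4.86 = 36.6397
df = 4
p-value (upper-tail) = 0.00000
At α=0.01: p < α → reject H₀

reject H₀: yes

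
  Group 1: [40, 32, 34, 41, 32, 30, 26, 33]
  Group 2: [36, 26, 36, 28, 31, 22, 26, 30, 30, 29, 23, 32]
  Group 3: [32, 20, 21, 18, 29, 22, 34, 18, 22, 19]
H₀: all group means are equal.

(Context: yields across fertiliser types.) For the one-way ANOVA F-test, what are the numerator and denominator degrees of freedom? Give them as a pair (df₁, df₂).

degrees of freedom = [2, 27]

k = 3 groups, N = 30 total
df = (k−1, N−k) = (3−1, 30−3) = (2, 27)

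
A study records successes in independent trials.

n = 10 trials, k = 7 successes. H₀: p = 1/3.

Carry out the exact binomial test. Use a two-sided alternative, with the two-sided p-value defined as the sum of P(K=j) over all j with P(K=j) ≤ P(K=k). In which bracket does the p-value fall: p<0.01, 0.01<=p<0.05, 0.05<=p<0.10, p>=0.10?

p-value bracket: 0.01<=p<0.05

Exact binomial: n=10, k=7, p₀=1/3=0.3333
P(X=j) = C(n,j)·p₀^j·(1−p₀)^(n−j); p = Σ P(X=j) over j with P(X=j) ≤ P(X=7)
p-value (two-sided) = 0.01966
→ bracket: 0.01<=p<0.05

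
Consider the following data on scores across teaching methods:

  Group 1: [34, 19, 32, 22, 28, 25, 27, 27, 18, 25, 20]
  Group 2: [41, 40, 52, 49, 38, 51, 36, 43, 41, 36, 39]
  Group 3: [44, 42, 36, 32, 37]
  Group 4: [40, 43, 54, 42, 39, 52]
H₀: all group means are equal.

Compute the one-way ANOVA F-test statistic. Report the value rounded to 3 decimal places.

Group means [25.18, 42.36, 38.20, 45.00], grand mean 36.485
SSB = Σnᵢ(x̄ᵢ−x̄)² = 2235.261; SSW = ΣΣ(x−x̄ᵢ)² = 894.982
MSB = 2235.261/3 = 745.0869; MSW = 894.982/29 = 30.8614
F = MSB/MSW = 24.1430
df = (3, 29)

test statistic = 24.143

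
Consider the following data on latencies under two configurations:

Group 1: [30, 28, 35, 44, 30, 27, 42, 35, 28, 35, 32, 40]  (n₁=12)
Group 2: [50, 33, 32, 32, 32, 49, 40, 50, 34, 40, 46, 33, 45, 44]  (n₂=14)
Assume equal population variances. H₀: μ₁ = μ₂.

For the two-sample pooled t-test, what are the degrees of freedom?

df = n₁ + n₂ − 2 = 12 + 14 − 2 = 24

degrees of freedom = 24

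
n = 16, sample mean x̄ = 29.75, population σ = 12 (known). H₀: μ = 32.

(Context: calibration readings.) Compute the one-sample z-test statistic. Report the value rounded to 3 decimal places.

SE = σ/√n = 12/√16 = 3.0000
z = (x̄−μ₀)/SE = (29.75−32)/3.0000 = -0.7500

test statistic = -0.750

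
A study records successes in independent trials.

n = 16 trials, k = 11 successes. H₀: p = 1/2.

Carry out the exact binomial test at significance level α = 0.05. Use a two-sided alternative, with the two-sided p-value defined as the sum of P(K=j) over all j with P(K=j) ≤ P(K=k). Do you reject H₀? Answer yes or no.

reject H₀: no

Exact binomial: n=16, k=11, p₀=1/2=0.5000
P(X=j) = C(n,j)·p₀^j·(1−p₀)^(n−j); p = Σ P(X=j) over j with P(X=j) ≤ P(X=11)
p-value (two-sided) = 0.21011
At α=0.05: p ≥ α → fail to reject H₀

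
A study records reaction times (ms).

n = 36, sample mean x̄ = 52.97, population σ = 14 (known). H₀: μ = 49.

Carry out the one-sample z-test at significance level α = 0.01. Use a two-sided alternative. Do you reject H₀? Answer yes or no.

reject H₀: no

SE = σ/√n = 14/√36 = 2.3333
z = (x̄−μ₀)/SE = (52.97−49)/2.3333 = 1.7014
p-value (two-sided) = 0.08886
At α=0.01: p ≥ α → fail to reject H₀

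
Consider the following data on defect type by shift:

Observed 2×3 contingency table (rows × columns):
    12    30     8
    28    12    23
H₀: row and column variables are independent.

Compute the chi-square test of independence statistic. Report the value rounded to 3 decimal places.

test statistic = 20.143

Row totals [50, 63], col totals [40, 42, 31], n=113
χ² = (12−17.70)²/17.70 + (30−18.58)²/18.58 + (8−13.72)²/13.72 + (28−22.30)²/22.30 + (12−23.42)²/23.42 + (23−17.28)²/17.28 = 20.1434
df = 2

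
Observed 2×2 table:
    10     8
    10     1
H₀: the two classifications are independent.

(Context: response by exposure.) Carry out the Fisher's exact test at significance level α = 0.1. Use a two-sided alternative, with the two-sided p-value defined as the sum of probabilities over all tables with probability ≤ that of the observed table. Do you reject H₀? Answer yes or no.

Margins: r₁=18, r₂=11, c₁=20, c₂=9, n=29
p_obs = C(18,10)·C(11,10)/C(29,20); sum pmf over tables with pmf ≤ p_obs
p-value (two-sided) = 0.09590
At α=0.1: p < α → reject H₀

reject H₀: yes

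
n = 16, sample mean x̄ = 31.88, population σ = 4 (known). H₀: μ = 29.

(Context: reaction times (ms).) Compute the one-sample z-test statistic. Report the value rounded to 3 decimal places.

SE = σ/√n = 4/√16 = 1.0000
z = (x̄−μ₀)/SE = (31.88−29)/1.0000 = 2.8800

test statistic = 2.880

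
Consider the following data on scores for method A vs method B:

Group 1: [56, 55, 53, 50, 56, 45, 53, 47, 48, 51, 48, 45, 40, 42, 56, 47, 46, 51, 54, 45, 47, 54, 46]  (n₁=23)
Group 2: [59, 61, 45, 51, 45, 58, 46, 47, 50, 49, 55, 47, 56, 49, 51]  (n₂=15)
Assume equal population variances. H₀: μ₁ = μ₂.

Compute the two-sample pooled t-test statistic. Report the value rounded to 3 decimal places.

test statistic = -1.175

x̄₁=49.348, s₁=4.677, n₁=23
x̄₂=51.267, s₂=5.284, n₂=15
s_p² = [22·4.677² + 14·5.284²]/36 = 24.2264
SE = √(s_p²·(1/23+1/15)) = 1.6335
t = (49.348−51.267)/1.6335 = -1.1747
df = 36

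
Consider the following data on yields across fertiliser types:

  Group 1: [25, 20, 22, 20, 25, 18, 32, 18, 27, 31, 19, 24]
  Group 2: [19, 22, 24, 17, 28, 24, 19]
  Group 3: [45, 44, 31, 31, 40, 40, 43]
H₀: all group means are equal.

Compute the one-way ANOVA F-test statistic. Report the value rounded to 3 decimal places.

Group means [23.42, 21.86, 39.14], grand mean 27.231
SSB = Σnᵢ(x̄ᵢ−x̄)² = 1369.984; SSW = ΣΣ(x−x̄ᵢ)² = 546.631
MSB = 1369.984/2 = 684.9922; MSW = 546.631/23 = 23.7666
F = MSB/MSW = 28.8217
df = (2, 23)

test statistic = 28.822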